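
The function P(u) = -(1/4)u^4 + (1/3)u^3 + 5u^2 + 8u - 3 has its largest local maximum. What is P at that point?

199/3

Critical points: P'(u) = -u^3 + u^2 + 10u + 8 vanishes at u = -2, -1, 4.
Since P''(u) = -3u^2 + 2u + 10, we get P''(-2) = -6 < 0 ⇒ local maximum; P''(-1) = 5 > 0 ⇒ local minimum; P''(4) = -30 < 0 ⇒ local maximum.
The largest local maximum is P(4) = 199/3.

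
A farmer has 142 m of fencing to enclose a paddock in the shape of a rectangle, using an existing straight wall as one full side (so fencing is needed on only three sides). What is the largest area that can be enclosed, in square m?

Let the sides perpendicular to the wall have length x and the parallel side y, so 2x + y = 142 and the area is A = xy = x(142 − 2x).
A'(x) = 142 − 4x = 0 gives x = 71/2, and A''(x) = −4 < 0 confirms a maximum.
Then y = 142 − 2·71/2 = 71 and A = 5041/2.

5041/2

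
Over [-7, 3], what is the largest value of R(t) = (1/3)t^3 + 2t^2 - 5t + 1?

103/3

The derivative is t^2 + 4t - 5, which vanishes at t = -5 and t = 1.
Candidates: R(-7) = 59/3; R(-5) = 103/3; R(1) = -5/3; R(3) = 13.
Hence the absolute maximum is 103/3 at t = -5.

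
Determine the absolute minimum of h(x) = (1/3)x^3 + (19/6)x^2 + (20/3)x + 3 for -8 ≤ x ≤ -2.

-55/3

h'(x) = x^2 + (19/3)x + 20/3, whose only zero in [-8, -2] is x = -5.
Candidates: h(-8) = -55/3,  h(-5) = 43/6,  h(-2) = -1/3.
Hence the absolute minimum is -55/3 at x = -8.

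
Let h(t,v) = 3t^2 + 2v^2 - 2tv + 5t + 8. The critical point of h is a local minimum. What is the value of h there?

11/2

∂h/∂t = 6t - 2v + 5 = 0 and ∂h/∂v = -2t + 4v = 0, so (t, v) = (-1, -1/2).
The Hessian has h_{tt} = 6, h_{vv} = 4, h_{tv} = -2, giving D = 20 > 0 with h_{tt} > 0, so the point is a local minimum.
h(-1, -1/2) = 11/2.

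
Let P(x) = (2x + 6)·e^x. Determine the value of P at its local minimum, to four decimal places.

-0.0366

By the product rule, P'(x) = (2x + 8)·e^x. Since e^x > 0, the only critical point is x = -4.
P''(-4) has the same sign as 2 > 0, so this is a local minimum.
P(-4) = (-2)·e^(-4) ≈ -0.0366.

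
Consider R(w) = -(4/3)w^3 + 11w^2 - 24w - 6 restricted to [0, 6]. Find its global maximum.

-6

Differentiating, R'(w) = -4w^2 + 22w - 24; which vanishes at w = 3/2 and w = 4.
Candidates: R(0) = -6; R(3/2) = -87/4; R(4) = -34/3; R(6) = -42.
Hence the absolute maximum is -6 at w = 0.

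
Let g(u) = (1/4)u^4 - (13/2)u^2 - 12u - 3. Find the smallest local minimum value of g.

Critical points: g'(u) = u^3 - 13u - 12 vanishes at u = -3, -1, 4.
Since g''(u) = 3u^2 - 13, we get g''(-3) = 14 > 0 ⇒ local minimum; g''(-1) = -10 < 0 ⇒ local maximum; g''(4) = 35 > 0 ⇒ local minimum.
Thus g has its smallest local minimum at u = 4, with value -91.

-91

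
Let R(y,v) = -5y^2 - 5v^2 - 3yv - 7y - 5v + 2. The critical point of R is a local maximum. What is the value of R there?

447/91

∂R/∂y = -10y - 3v - 7 = 0 and ∂R/∂v = -3y - 10v - 5 = 0, so (y, v) = (-55/91, -29/91).
The Hessian has R_{yy} = -10, R_{vv} = -10, R_{yv} = -3, giving D = 91 > 0 with R_{yy} < 0, so the point is a local maximum.
R(-55/91, -29/91) = 447/91.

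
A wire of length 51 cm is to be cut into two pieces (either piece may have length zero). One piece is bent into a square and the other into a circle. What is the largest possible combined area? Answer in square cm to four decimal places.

Let x be the length used for the square. Square side x/4; circle radius (51−x)/(2π).
A(x) = (x/4)² + π·((51−x)/(2π))² = x²/16 + (51−x)²/(4π) for 0 ≤ x ≤ 51. A'(x) = x/8 − (51−x)/(2π) = 0 gives x = 4·51/(π+4) ≈ 28.5651.
A'' > 0, so the interior critical point is a minimum; the maximum is at an endpoint. A(0) = 206.9810 and A(51) = 162.5625, so the largest area is 206.9810.

206.9810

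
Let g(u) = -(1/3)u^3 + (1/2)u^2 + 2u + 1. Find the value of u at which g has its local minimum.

Critical points: g'(u) = -u^2 + u + 2 vanishes at u = -1, 2.
Second-derivative test with g''(u) = -2u + 1: g''(-1) = 3 > 0 ⇒ local minimum; g''(2) = -3 < 0 ⇒ local maximum.
Thus g has its local minimum at u = -1, with value -1/6.

-1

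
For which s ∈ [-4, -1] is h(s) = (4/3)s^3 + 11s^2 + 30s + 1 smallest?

The derivative is 4s^2 + 22s + 30, which vanishes at s = -3 and s = -5/2.
Evaluating at the critical points and endpoints: h(-4) = -85/3,  h(-3) = -26,  h(-5/2) = -313/12,  h(-1) = -58/3.
So the minimum is h(-4) = -85/3.

-4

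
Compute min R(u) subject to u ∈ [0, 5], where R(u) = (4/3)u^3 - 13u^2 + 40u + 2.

Differentiating, R'(u) = 4u^2 - 26u + 40; which vanishes at u = 5/2 and u = 4.
Evaluating at the critical points and endpoints: R(0) = 2,  R(5/2) = 499/12,  R(4) = 118/3,  R(5) = 131/3.
Hence the absolute minimum is 2 at u = 0.

2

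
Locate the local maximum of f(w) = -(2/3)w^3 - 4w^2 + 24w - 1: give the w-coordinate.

2

Critical points: f'(w) = -2w^2 - 8w + 24 vanishes at w = -6, 2.
f''(w) = -4w - 8. f''(-6) = 16 > 0 ⇒ local minimum; f''(2) = -16 < 0 ⇒ local maximum.
Thus f has its local maximum at w = 2, with value 77/3.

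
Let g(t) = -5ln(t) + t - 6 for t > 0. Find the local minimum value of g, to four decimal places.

g'(t) = -5/t + 1 = 0 gives t = 5.
g''(t) = 5/t², which is positive for t > 0, so this is a local minimum.
g(5) = -5·ln(5) + 5 - 6 ≈ -9.0472.

-9.0472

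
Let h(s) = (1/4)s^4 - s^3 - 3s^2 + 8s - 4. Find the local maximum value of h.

1/4

h'(s) = s^3 - 3s^2 - 6s + 8. Setting h'(s) = 0 gives s ∈ {-2, 1, 4}.
h''(s) = 3s^2 - 6s - 6. h''(-2) = 18 > 0 ⇒ local minimum; h''(1) = -9 < 0 ⇒ local maximum; h''(4) = 18 > 0 ⇒ local minimum.
Thus h has its local maximum at s = 1, with value 1/4.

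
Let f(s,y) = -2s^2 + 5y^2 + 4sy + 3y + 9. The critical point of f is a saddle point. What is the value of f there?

∂f/∂s = -4s + 4y = 0 and ∂f/∂y = 4s + 10y + 3 = 0, so (s, y) = (-3/14, -3/14).
The Hessian has f_{ss} = -4, f_{yy} = 10, f_{sy} = 4, giving D = -56 < 0, so the point is a saddle point.
f(-3/14, -3/14) = 243/28.

243/28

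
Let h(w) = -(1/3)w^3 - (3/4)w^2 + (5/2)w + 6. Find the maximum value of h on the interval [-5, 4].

h'(w) = -w^2 - (3/2)w + 5/2, which vanishes at w = -5/2 and w = 1.
Compare values at every candidate in [-5, 4]: h(-5) = 197/12; h(-5/2) = 13/48; h(1) = 89/12; h(4) = -52/3.
Hence the absolute maximum is 197/12 at w = -5.

197/12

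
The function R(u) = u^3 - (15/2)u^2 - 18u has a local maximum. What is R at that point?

R'(u) = 3u^2 - 15u - 18. Setting R'(u) = 0 gives u ∈ {-1, 6}.
Second-derivative test with R''(u) = 6u - 15: R''(-1) = -21 < 0 ⇒ local maximum; R''(6) = 21 > 0 ⇒ local minimum.
So the local maximum value is R(-1) = 19/2.

19/2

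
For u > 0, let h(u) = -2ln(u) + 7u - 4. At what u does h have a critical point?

h'(u) = -2/u + 7 = 0 gives u = 2/7.
h''(u) = 2/u², which is positive for u > 0, so this is a local minimum.
h(2/7) = -2·ln(2/7) + 2 - 4 ≈ 0.5055.

2/7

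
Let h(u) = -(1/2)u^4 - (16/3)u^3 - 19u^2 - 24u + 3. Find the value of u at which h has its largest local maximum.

h'(u) = -2u^3 - 16u^2 - 38u - 24. Setting h'(u) = 0 gives u ∈ {-4, -3, -1}.
Since h''(u) = -6u^2 - 32u - 38, we get h''(-4) = -6 < 0 ⇒ local maximum; h''(-3) = 4 > 0 ⇒ local minimum; h''(-1) = -12 < 0 ⇒ local maximum.
The largest local maximum is h(-1) = 77/6.

-1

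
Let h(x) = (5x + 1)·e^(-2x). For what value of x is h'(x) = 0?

3/10

Differentiating with the product rule gives h'(x) = (-10x + 3)·e^(-2x). Since e^(-2x) > 0, the only critical point is x = 3/10.
h''(3/10) has the same sign as -10 < 0, so this is a local maximum.
h(3/10) = (5/2)·e^(-3/5) ≈ 1.3720.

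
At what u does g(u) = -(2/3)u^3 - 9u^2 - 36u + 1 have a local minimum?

-6

g'(u) = -2u^2 - 18u - 36 = 0 at u = -6, -3.
g''(u) = -4u - 18. g''(-6) = 6 > 0 ⇒ local minimum; g''(-3) = -6 < 0 ⇒ local maximum.
So the local minimum value is g(-6) = 37.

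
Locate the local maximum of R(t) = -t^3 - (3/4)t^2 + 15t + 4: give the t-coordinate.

R'(t) = -3t^2 - (3/2)t + 15. Setting R'(t) = 0 gives t ∈ {-5/2, 2}.
Second-derivative test with R''(t) = -6t - 3/2: R''(-5/2) = 27/2 > 0 ⇒ local minimum; R''(2) = -27/2 < 0 ⇒ local maximum.
The local maximum is R(2) = 23.

2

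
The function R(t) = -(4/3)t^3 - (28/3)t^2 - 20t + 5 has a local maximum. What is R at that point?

1505/81

R'(t) = -4t^2 - (56/3)t - 20 = 0 at t = -3, -5/3.
Second-derivative test with R''(t) = -8t - 56/3: R''(-3) = 16/3 > 0 ⇒ local minimum; R''(-5/3) = -16/3 < 0 ⇒ local maximum.
So the local maximum value is R(-5/3) = 1505/81.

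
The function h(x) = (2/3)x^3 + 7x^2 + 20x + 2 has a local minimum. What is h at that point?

h'(x) = 2x^2 + 14x + 20. Setting h'(x) = 0 gives x ∈ {-5, -2}.
Since h''(x) = 4x + 14, we get h''(-5) = -6 < 0 ⇒ local maximum; h''(-2) = 6 > 0 ⇒ local minimum.
The local minimum is h(-2) = -46/3.

-46/3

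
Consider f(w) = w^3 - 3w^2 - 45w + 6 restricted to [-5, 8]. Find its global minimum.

The derivative is 3w^2 - 6w - 45, which vanishes at w = -3 and w = 5.
Candidates: f(-5) = 31, f(-3) = 87, f(5) = -169, f(8) = -34.
So the minimum is f(5) = -169.

-169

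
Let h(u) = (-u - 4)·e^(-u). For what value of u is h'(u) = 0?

By the product rule, h'(u) = (u + 3)·e^(-u). Since e^(-u) > 0, the only critical point is u = -3.
h''(-3) has the same sign as 1 > 0, so this is a local minimum.
h(-3) = (-1)·e^(3) ≈ -20.0855.

-3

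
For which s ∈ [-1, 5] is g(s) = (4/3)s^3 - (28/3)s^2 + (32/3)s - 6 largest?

Differentiating, g'(s) = 4s^2 - (56/3)s + 32/3; which vanishes at s = 2/3 and s = 4.
Compare values at every candidate in [-1, 5]: g(-1) = -82/3,  g(2/3) = -214/81,  g(4) = -82/3,  g(5) = -58/3.
Hence the absolute maximum is -214/81 at s = 2/3.

2/3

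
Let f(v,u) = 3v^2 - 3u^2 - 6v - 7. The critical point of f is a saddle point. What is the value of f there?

-10

∂f/∂v = 6v - 6 = 0 and ∂f/∂u = -6u = 0, so (v, u) = (1, 0).
The Hessian has f_{vv} = 6, f_{uu} = -6, f_{vu} = 0, giving D = -36 < 0, so the point is a saddle point.
f(1, 0) = -10.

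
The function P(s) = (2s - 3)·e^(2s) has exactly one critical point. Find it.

1

P'(s) = 2·e^(2s) + (2s - 3)·2·e^(2s) = (4s - 4)·e^(2s). Since e^(2s) > 0, the only critical point is s = 1.
P''(1) has the same sign as 4 > 0, so this is a local minimum.
P(1) = (-1)·e^(2) ≈ -7.3891.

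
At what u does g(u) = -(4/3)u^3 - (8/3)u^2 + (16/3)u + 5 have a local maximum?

2/3

Critical points: g'(u) = -4u^2 - (16/3)u + 16/3 vanishes at u = -2, 2/3.
Since g''(u) = -8u - 16/3, we get g''(-2) = 32/3 > 0 ⇒ local minimum; g''(2/3) = -32/3 < 0 ⇒ local maximum.
The local maximum is g(2/3) = 565/81.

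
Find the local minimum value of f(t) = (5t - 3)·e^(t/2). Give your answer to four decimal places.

By the product rule, f'(t) = ((5/2)t + 7/2)·e^(t/2). Since e^(t/2) > 0, the only critical point is t = -7/5.
f''(-7/5) has the same sign as 5/2 > 0, so this is a local minimum.
f(-7/5) = (-10)·e^(-7/10) ≈ -4.9659.

-4.9659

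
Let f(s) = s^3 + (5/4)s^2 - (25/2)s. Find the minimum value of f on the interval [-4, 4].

The derivative is 3s^2 + (5/2)s - 25/2, which vanishes at s = -5/2 and s = 5/3.
Candidates: f(-4) = 6, f(-5/2) = 375/16, f(5/3) = -1375/108, f(4) = 34.
So the minimum is f(5/3) = -1375/108.

-1375/108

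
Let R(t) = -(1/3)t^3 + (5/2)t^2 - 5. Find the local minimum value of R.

R'(t) = -t^2 + 5t = 0 at t = 0, 5.
R''(t) = -2t + 5. R''(0) = 5 > 0 ⇒ local minimum; R''(5) = -5 < 0 ⇒ local maximum.
The local minimum is R(0) = -5.

-5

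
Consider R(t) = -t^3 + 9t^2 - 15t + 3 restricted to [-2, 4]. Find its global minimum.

-4

R'(t) = -3t^2 + 18t - 15, whose only zero in [-2, 4] is t = 1.
Compare values at every candidate in [-2, 4]: R(-2) = 77, R(1) = -4, R(4) = 23.
So the minimum is R(1) = -4.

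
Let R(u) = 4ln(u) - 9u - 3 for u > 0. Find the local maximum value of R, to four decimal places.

R'(u) = 4/u − 9 = 0 gives u = 4/9.
R''(u) = -4/u², which is negative for u > 0, so this is a local maximum.
R(4/9) = 4·ln(4/9) - 4 - 3 ≈ -10.2437.

-10.2437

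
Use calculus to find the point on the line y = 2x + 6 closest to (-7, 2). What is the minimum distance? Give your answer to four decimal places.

4.4721

Minimize D(x)^2 = (x + 7)^2 + (2x + 4)^2.
d/dx[D^2] = 2(x + 7) + 2·2·(2x + 4) = 0 ⇒ x = -3.
Then y = 0 and the distance is √(20) ≈ 4.4721.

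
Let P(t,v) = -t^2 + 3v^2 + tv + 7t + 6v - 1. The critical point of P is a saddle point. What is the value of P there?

∂P/∂t = -2t + v + 7 = 0 and ∂P/∂v = t + 6v + 6 = 0, so (t, v) = (36/13, -19/13).
The Hessian has P_{tt} = -2, P_{vv} = 6, P_{tv} = 1, giving D = -13 < 0, so the point is a saddle point.
P(36/13, -19/13) = 56/13.

56/13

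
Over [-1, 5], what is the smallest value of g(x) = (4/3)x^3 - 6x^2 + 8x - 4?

The derivative is 4x^2 - 12x + 8, which vanishes at x = 1 and x = 2.
Evaluating at the critical points and endpoints: g(-1) = -58/3,  g(1) = -2/3,  g(2) = -4/3,  g(5) = 158/3.
Hence the absolute minimum is -58/3 at x = -1.

-58/3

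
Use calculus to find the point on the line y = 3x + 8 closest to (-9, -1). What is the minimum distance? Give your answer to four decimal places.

5.6921

Minimize D(x)^2 = (x + 9)^2 + (3x + 9)^2.
d/dx[D^2] = 2(x + 9) + 2·3·(3x + 9) = 0 ⇒ x = -18/5.
Then y = -14/5 and the distance is √(162/5) ≈ 5.6921.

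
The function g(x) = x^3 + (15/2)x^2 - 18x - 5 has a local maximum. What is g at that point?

Critical points: g'(x) = 3x^2 + 15x - 18 vanishes at x = -6, 1.
g''(x) = 6x + 15. g''(-6) = -21 < 0 ⇒ local maximum; g''(1) = 21 > 0 ⇒ local minimum.
The local maximum is g(-6) = 157.

157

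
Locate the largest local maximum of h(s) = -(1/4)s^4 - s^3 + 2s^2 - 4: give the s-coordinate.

h'(s) = -s^3 - 3s^2 + 4s. Setting h'(s) = 0 gives s ∈ {-4, 0, 1}.
Since h''(s) = -3s^2 - 6s + 4, we get h''(-4) = -20 < 0 ⇒ local maximum; h''(0) = 4 > 0 ⇒ local minimum; h''(1) = -5 < 0 ⇒ local maximum.
So the largest local maximum value is h(-4) = 28.

-4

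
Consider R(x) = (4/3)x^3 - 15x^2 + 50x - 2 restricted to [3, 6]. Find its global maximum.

R'(x) = 4x^2 - 30x + 50, whose only zero in [3, 6] is x = 5.
Candidates: R(3) = 49; R(5) = 119/3; R(6) = 46.
So the maximum is R(3) = 49.

49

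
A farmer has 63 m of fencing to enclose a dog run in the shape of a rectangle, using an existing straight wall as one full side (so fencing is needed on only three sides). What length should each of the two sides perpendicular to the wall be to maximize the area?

Let the sides perpendicular to the wall have length x and the parallel side y, so 2x + y = 63 and the area is A = xy = x(63 − 2x).
A'(x) = 63 − 4x = 0 gives x = 63/4, and A''(x) = −4 < 0 confirms a maximum.
Then y = 63 − 2·63/4 = 63/2 and A = 3969/8.

63/4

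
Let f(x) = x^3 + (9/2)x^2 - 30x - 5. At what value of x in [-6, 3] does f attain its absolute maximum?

-5

The derivative is 3x^2 + 9x - 30, which vanishes at x = -5 and x = 2.
Compare values at every candidate in [-6, 3]: f(-6) = 121,  f(-5) = 265/2,  f(2) = -39,  f(3) = -55/2.
So the maximum is f(-5) = 265/2.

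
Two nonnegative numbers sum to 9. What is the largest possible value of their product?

81/4

With x + y = 9, the product is P(x) = x(9 − x).
P'(x) = 9 − 2x = 0 gives x = 9/2; P'' = −2 < 0, so this is the maximum.
P = 9/2·9/2 = 81/4.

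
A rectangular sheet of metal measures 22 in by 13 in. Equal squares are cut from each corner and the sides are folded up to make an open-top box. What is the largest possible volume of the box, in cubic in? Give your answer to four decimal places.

340.7670

With cut size x, the volume is V(x) = x(22 − 2x)(13 − 2x) for 0 < x < 6.5.
V'(x) = 12x^2 − 140x + 286. Setting V'(x) = 0 gives x ≈ 2.6405 (the root in (0, 6.5)).
V''(x) = 24x − 140 is negative there, so this is the maximum; V ≈ 340.7670.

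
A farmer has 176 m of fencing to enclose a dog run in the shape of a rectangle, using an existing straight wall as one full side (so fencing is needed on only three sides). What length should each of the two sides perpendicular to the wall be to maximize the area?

44

Let the sides perpendicular to the wall have length x and the parallel side y, so 2x + y = 176 and the area is A = xy = x(176 − 2x).
A'(x) = 176 − 4x = 0 gives x = 44, and A''(x) = −4 < 0 confirms a maximum.
Then y = 176 − 2·44 = 88 and A = 3872.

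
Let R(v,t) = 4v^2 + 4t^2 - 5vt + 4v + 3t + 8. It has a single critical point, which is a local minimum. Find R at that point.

∂R/∂v = 8v - 5t + 4 = 0 and ∂R/∂t = -5v + 8t + 3 = 0, so (v, t) = (-47/39, -44/39).
The Hessian has R_{vv} = 8, R_{tt} = 8, R_{vt} = -5, giving D = 39 > 0 with R_{vv} > 0, so the point is a local minimum.
R(-47/39, -44/39) = 152/39.

152/39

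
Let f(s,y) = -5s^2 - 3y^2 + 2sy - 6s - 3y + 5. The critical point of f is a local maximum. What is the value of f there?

67/8

∂f/∂s = -10s + 2y - 6 = 0 and ∂f/∂y = 2s - 6y - 3 = 0, so (s, y) = (-3/4, -3/4).
The Hessian has f_{ss} = -10, f_{yy} = -6, f_{sy} = 2, giving D = 56 > 0 with f_{ss} < 0, so the point is a local maximum.
f(-3/4, -3/4) = 67/8.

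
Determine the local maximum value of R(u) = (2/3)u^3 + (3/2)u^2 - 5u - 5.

R'(u) = 2u^2 + 3u - 5 = 0 at u = -5/2, 1.
Since R''(u) = 4u + 3, we get R''(-5/2) = -7 < 0 ⇒ local maximum; R''(1) = 7 > 0 ⇒ local minimum.
So the local maximum value is R(-5/2) = 155/24.

155/24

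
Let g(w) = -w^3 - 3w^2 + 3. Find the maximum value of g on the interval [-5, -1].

Differentiating, g'(w) = -3w^2 - 6w; whose only zero in [-5, -1] is w = -2.
Candidates: g(-5) = 53; g(-2) = -1; g(-1) = 1.
Hence the absolute maximum is 53 at w = -5.

53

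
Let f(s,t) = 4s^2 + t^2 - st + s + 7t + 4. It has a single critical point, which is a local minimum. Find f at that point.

∂f/∂s = 8s - t + 1 = 0 and ∂f/∂t = -s + 2t + 7 = 0, so (s, t) = (-3/5, -19/5).
The Hessian has f_{ss} = 8, f_{tt} = 2, f_{st} = -1, giving D = 15 > 0 with f_{ss} > 0, so the point is a local minimum.
f(-3/5, -19/5) = -48/5.

-48/5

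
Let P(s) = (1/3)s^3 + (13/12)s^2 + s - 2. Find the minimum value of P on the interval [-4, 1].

Differentiating, P'(s) = s^2 + (13/6)s + 1; which vanishes at s = -3/2 and s = -2/3.
Candidates: P(-4) = -10, P(-3/2) = -35/16, P(-2/3) = -185/81, P(1) = 5/12.
Hence the absolute minimum is -10 at s = -4.

-10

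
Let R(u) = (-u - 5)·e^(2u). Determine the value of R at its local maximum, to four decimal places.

Differentiating with the product rule gives R'(u) = (-2u - 11)·e^(2u). Since e^(2u) > 0, the only critical point is u = -11/2.
R''(-11/2) has the same sign as -2 < 0, so this is a local maximum.
R(-11/2) = (1/2)·e^(-11) ≈ 0.0000.

0.0000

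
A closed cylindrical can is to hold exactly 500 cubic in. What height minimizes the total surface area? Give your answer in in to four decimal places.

With radius r and height h, πr²h = 500 so h = 500/(πr²), and S(r) = 2πr² + 2πrh = 2πr² + 2·500/r.
S'(r) = 4πr − 2·500/r² = 0 ⇒ r³ = 500/(2π), so r ≈ 4.3013 and h = 2r ≈ 8.6025.
S''(r) = 4π + 4·500/r³ > 0, so this is the minimum; S ≈ 348.7342.

8.6025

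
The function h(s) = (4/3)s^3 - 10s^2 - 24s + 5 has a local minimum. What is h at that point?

-211

h'(s) = 4s^2 - 20s - 24 = 0 at s = -1, 6.
Since h''(s) = 8s - 20, we get h''(-1) = -28 < 0 ⇒ local maximum; h''(6) = 28 > 0 ⇒ local minimum.
The local minimum is h(6) = -211.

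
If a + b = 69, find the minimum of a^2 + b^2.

4761/2

With a + b = 69, a^2 + b^2 = a^2 + (69 − a)^2.
The derivative 2a − 2(69 − a) = 4a − 138 vanishes at a = 69/2; second derivative 4 > 0, a minimum.
The minimum is 2·(69/2)^2 = 4761/2.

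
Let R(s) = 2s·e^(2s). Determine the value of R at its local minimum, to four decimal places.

R'(s) = 2·e^(2s) + (2s)·2·e^(2s) = (4s + 2)·e^(2s). Since e^(2s) > 0, the only critical point is s = -1/2.
R''(-1/2) has the same sign as 4 > 0, so this is a local minimum.
R(-1/2) = (-1)·e^(-1) ≈ -0.3679.

-0.3679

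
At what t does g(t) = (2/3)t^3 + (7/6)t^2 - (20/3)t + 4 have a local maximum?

g'(t) = 2t^2 + (7/3)t - 20/3 = 0 at t = -5/2, 4/3.
g''(t) = 4t + 7/3. g''(-5/2) = -23/3 < 0 ⇒ local maximum; g''(4/3) = 23/3 > 0 ⇒ local minimum.
Thus g has its local maximum at t = -5/2, with value 421/24.

-5/2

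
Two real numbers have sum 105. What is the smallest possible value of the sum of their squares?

With a + b = 105, a^2 + b^2 = a^2 + (105 − a)^2.
The derivative 2a − 2(105 − a) = 4a − 210 vanishes at a = 105/2; second derivative 4 > 0, a minimum.
The minimum is 2·(105/2)^2 = 11025/2.

11025/2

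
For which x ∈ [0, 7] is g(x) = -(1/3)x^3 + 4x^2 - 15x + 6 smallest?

The derivative is -x^2 + 8x - 15, which vanishes at x = 3 and x = 5.
Compare values at every candidate in [0, 7]: g(0) = 6; g(3) = -12; g(5) = -32/3; g(7) = -52/3.
So the minimum is g(7) = -52/3.

7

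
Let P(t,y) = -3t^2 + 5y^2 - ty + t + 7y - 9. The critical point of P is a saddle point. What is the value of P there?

∂P/∂t = -6t - y + 1 = 0 and ∂P/∂y = -t + 10y + 7 = 0, so (t, y) = (17/61, -41/61).
The Hessian has P_{tt} = -6, P_{yy} = 10, P_{ty} = -1, giving D = -61 < 0, so the point is a saddle point.
P(17/61, -41/61) = -684/61.

-684/61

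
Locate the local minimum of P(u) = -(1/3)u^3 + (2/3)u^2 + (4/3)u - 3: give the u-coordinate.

-2/3

P'(u) = -u^2 + (4/3)u + 4/3. Setting P'(u) = 0 gives u ∈ {-2/3, 2}.
Since P''(u) = -2u + 4/3, we get P''(-2/3) = 8/3 > 0 ⇒ local minimum; P''(2) = -8/3 < 0 ⇒ local maximum.
So the local minimum value is P(-2/3) = -283/81.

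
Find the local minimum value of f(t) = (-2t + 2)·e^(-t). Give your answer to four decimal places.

-0.2707

Differentiating with the product rule gives f'(t) = (2t - 4)·e^(-t). Since e^(-t) > 0, the only critical point is t = 2.
f''(2) has the same sign as 2 > 0, so this is a local minimum.
f(2) = (-2)·e^(-2) ≈ -0.2707.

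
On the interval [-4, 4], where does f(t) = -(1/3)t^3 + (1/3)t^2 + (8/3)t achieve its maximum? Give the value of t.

-4

f'(t) = -t^2 + (2/3)t + 8/3, which vanishes at t = -4/3 and t = 2.
Candidates: f(-4) = 16, f(-4/3) = -176/81, f(2) = 4, f(4) = -16/3.
Hence the absolute maximum is 16 at t = -4.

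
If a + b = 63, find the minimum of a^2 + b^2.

With a + b = 63, a^2 + b^2 = a^2 + (63 − a)^2.
The derivative 2a − 2(63 − a) = 4a − 126 vanishes at a = 63/2; second derivative 4 > 0, a minimum.
The minimum is 2·(63/2)^2 = 3969/2.

3969/2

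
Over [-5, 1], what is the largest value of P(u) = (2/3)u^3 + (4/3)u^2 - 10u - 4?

Differentiating, P'(u) = 2u^2 + (8/3)u - 10; whose only zero in [-5, 1] is u = -3.
Evaluating at the critical points and endpoints: P(-5) = -4; P(-3) = 20; P(1) = -12.
The maximum over the interval is 20, attained at u = -3.

20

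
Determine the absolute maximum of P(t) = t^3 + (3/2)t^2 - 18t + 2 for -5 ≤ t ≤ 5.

149/2

The derivative is 3t^2 + 3t - 18, which vanishes at t = -3 and t = 2.
Compare values at every candidate in [-5, 5]: P(-5) = 9/2, P(-3) = 85/2, P(2) = -20, P(5) = 149/2.
So the maximum is P(5) = 149/2.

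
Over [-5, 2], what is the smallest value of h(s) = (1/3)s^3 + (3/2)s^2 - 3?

h'(s) = s^2 + 3s, which vanishes at s = -3 and s = 0.
Evaluating at the critical points and endpoints: h(-5) = -43/6, h(-3) = 3/2, h(0) = -3, h(2) = 17/3.
So the minimum is h(-5) = -43/6.

-43/6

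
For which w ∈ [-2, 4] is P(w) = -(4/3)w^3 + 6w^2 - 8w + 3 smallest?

4

Differentiating, P'(w) = -4w^2 + 12w - 8; which vanishes at w = 1 and w = 2.
Evaluating at the critical points and endpoints: P(-2) = 161/3,  P(1) = -1/3,  P(2) = 1/3,  P(4) = -55/3.
Hence the absolute minimum is -55/3 at w = 4.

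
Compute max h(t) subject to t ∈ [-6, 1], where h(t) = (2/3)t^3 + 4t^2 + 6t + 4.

h'(t) = 2t^2 + 8t + 6, which vanishes at t = -3 and t = -1.
Evaluating at the critical points and endpoints: h(-6) = -32,  h(-3) = 4,  h(-1) = 4/3,  h(1) = 44/3.
So the maximum is h(1) = 44/3.

44/3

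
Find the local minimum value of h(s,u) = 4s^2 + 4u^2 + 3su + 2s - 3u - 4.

∂h/∂s = 8s + 3u + 2 = 0 and ∂h/∂u = 3s + 8u - 3 = 0, so (s, u) = (-5/11, 6/11).
The Hessian has h_{ss} = 8, h_{uu} = 8, h_{su} = 3, giving D = 55 > 0 with h_{ss} > 0, so the point is a local minimum.
h(-5/11, 6/11) = -58/11.

-58/11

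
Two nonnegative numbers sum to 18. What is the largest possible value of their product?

81

With x + y = 18, the product is P(x) = x(18 − x).
P'(x) = 18 − 2x = 0 gives x = 9; P'' = −2 < 0, so this is the maximum.
P = 9·9 = 81.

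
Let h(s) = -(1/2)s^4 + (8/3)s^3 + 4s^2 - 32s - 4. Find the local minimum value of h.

-116/3

Critical points: h'(s) = -2s^3 + 8s^2 + 8s - 32 vanishes at s = -2, 2, 4.
h''(s) = -6s^2 + 16s + 8. h''(-2) = -48 < 0 ⇒ local maximum; h''(2) = 16 > 0 ⇒ local minimum; h''(4) = -24 < 0 ⇒ local maximum.
So the local minimum value is h(2) = -116/3.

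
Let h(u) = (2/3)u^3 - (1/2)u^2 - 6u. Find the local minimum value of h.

h'(u) = 2u^2 - u - 6 = 0 at u = -3/2, 2.
Since h''(u) = 4u - 1, we get h''(-3/2) = -7 < 0 ⇒ local maximum; h''(2) = 7 > 0 ⇒ local minimum.
Thus h has its local minimum at u = 2, with value -26/3.

-26/3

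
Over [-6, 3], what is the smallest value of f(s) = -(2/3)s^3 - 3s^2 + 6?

-39

Differentiating, f'(s) = -2s^2 - 6s; which vanishes at s = -3 and s = 0.
Compare values at every candidate in [-6, 3]: f(-6) = 42; f(-3) = -3; f(0) = 6; f(3) = -39.
The minimum over the interval is -39, attained at s = 3.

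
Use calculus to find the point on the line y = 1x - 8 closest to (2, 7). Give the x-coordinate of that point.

Minimize D(x)^2 = (x - 2)^2 + (x - 15)^2.
d/dx[D^2] = 2(x - 2) + 2·1·(x - 15) = 0 ⇒ x = 17/2.
Then y = 1/2 and the distance is √(169/2) ≈ 9.1924.

17/2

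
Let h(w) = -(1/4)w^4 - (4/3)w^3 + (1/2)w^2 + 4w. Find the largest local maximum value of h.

40/3

Critical points: h'(w) = -w^3 - 4w^2 + w + 4 vanishes at w = -4, -1, 1.
Since h''(w) = -3w^2 - 8w + 1, we get h''(-4) = -15 < 0 ⇒ local maximum; h''(-1) = 6 > 0 ⇒ local minimum; h''(1) = -10 < 0 ⇒ local maximum.
Thus h has its largest local maximum at w = -4, with value 40/3.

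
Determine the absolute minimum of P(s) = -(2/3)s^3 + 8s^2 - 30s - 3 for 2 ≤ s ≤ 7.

-149/3

P'(s) = -2s^2 + 16s - 30, which vanishes at s = 3 and s = 5.
Compare values at every candidate in [2, 7]: P(2) = -109/3; P(3) = -39; P(5) = -109/3; P(7) = -149/3.
The minimum over the interval is -149/3, attained at s = 7.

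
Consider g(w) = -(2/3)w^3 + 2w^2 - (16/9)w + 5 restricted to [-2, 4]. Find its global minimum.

Differentiating, g'(w) = -2w^2 + 4w - 16/9; which vanishes at w = 2/3 and w = 4/3.
Compare values at every candidate in [-2, 4]: g(-2) = 197/9; g(2/3) = 365/81; g(4/3) = 373/81; g(4) = -115/9.
The minimum over the interval is -115/9, attained at w = 4.

-115/9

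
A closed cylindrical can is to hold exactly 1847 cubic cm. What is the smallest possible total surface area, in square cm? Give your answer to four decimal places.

With radius r and height h, πr²h = 1847 so h = 1847/(πr²), and S(r) = 2πr² + 2πrh = 2πr² + 2·1847/r.
S'(r) = 4πr − 2·1847/r² = 0 ⇒ r³ = 1847/(2π), so r ≈ 6.6491 and h = 2r ≈ 13.2982.
S''(r) = 4π + 4·1847/r³ > 0, so this is the minimum; S ≈ 833.3469.

833.3469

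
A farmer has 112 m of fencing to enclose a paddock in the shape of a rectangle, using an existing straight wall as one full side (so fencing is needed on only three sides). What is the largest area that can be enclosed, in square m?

Let the sides perpendicular to the wall have length x and the parallel side y, so 2x + y = 112 and the area is A = xy = x(112 − 2x).
A'(x) = 112 − 4x = 0 gives x = 28, and A''(x) = −4 < 0 confirms a maximum.
Then y = 112 − 2·28 = 56 and A = 1568.

1568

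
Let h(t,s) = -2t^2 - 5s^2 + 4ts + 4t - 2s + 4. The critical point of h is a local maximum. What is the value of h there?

19/3

∂h/∂t = -4t + 4s + 4 = 0 and ∂h/∂s = 4t - 10s - 2 = 0, so (t, s) = (4/3, 1/3).
The Hessian has h_{tt} = -4, h_{ss} = -10, h_{ts} = 4, giving D = 24 > 0 with h_{tt} < 0, so the point is a local maximum.
h(4/3, 1/3) = 19/3.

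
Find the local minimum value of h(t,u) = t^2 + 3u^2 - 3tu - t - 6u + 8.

∂h/∂t = 2t - 3u - 1 = 0 and ∂h/∂u = -3t + 6u - 6 = 0, so (t, u) = (8, 5).
The Hessian has h_{tt} = 2, h_{uu} = 6, h_{tu} = -3, giving D = 3 > 0 with h_{tt} > 0, so the point is a local minimum.
h(8, 5) = -11.

-11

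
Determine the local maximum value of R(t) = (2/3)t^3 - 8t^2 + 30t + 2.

Critical points: R'(t) = 2t^2 - 16t + 30 vanishes at t = 3, 5.
R''(t) = 4t - 16. R''(3) = -4 < 0 ⇒ local maximum; R''(5) = 4 > 0 ⇒ local minimum.
The local maximum is R(3) = 38.

38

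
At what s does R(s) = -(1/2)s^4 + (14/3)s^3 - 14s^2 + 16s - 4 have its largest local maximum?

4

R'(s) = -2s^3 + 14s^2 - 28s + 16 = 0 at s = 1, 2, 4.
Second-derivative test with R''(s) = -6s^2 + 28s - 28: R''(1) = -6 < 0 ⇒ local maximum; R''(2) = 4 > 0 ⇒ local minimum; R''(4) = -12 < 0 ⇒ local maximum.
The largest local maximum is R(4) = 20/3.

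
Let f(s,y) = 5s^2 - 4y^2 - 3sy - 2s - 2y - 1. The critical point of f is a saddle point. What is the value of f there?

-73/89

∂f/∂s = 10s - 3y - 2 = 0 and ∂f/∂y = -3s - 8y - 2 = 0, so (s, y) = (10/89, -26/89).
The Hessian has f_{ss} = 10, f_{yy} = -8, f_{sy} = -3, giving D = -89 < 0, so the point is a saddle point.
f(10/89, -26/89) = -73/89.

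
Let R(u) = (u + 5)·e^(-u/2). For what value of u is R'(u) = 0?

R'(u) = 1·e^(-u/2) + (u + 5)·(-1/2)·e^(-u/2) = (-(1/2)u - 3/2)·e^(-u/2). Since e^(-u/2) > 0, the only critical point is u = -3.
R''(-3) has the same sign as -1/2 < 0, so this is a local maximum.
R(-3) = (2)·e^(3/2) ≈ 8.9634.

-3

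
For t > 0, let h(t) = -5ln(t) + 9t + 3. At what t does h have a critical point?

5/9

h'(t) = -5/t + 9 = 0 gives t = 5/9.
h''(t) = 5/t², which is positive for t > 0, so this is a local minimum.
h(5/9) = -5·ln(5/9) + 5 + 3 ≈ 10.9389.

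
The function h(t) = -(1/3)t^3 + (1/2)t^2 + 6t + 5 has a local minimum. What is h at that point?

-7/3

Critical points: h'(t) = -t^2 + t + 6 vanishes at t = -2, 3.
Second-derivative test with h''(t) = -2t + 1: h''(-2) = 5 > 0 ⇒ local minimum; h''(3) = -5 < 0 ⇒ local maximum.
Thus h has its local minimum at t = -2, with value -7/3.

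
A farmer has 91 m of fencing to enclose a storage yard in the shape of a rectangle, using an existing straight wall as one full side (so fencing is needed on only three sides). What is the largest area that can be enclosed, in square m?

8281/8

Let the sides perpendicular to the wall have length x and the parallel side y, so 2x + y = 91 and the area is A = xy = x(91 − 2x).
A'(x) = 91 − 4x = 0 gives x = 91/4, and A''(x) = −4 < 0 confirms a maximum.
Then y = 91 − 2·91/4 = 91/2 and A = 8281/8.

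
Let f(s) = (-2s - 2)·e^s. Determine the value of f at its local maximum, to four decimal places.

0.2707

By the product rule, f'(s) = (-2s - 4)·e^s. Since e^s > 0, the only critical point is s = -2.
f''(-2) has the same sign as -2 < 0, so this is a local maximum.
f(-2) = (2)·e^(-2) ≈ 0.2707.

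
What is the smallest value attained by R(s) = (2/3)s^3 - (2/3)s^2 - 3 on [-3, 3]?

Differentiating, R'(s) = 2s^2 - (4/3)s; which vanishes at s = 0 and s = 2/3.
Evaluating at the critical points and endpoints: R(-3) = -27, R(0) = -3, R(2/3) = -251/81, R(3) = 9.
The minimum over the interval is -27, attained at s = -3.

-27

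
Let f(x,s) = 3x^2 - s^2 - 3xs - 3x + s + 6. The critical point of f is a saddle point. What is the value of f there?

37/7

∂f/∂x = 6x - 3s - 3 = 0 and ∂f/∂s = -3x - 2s + 1 = 0, so (x, s) = (3/7, -1/7).
The Hessian has f_{xx} = 6, f_{ss} = -2, f_{xs} = -3, giving D = -21 < 0, so the point is a saddle point.
f(3/7, -1/7) = 37/7.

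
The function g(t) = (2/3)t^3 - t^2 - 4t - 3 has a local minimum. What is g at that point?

-29/3

Critical points: g'(t) = 2t^2 - 2t - 4 vanishes at t = -1, 2.
g''(t) = 4t - 2. g''(-1) = -6 < 0 ⇒ local maximum; g''(2) = 6 > 0 ⇒ local minimum.
So the local minimum value is g(2) = -29/3.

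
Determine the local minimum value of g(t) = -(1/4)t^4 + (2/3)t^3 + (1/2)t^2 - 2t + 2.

g'(t) = -t^3 + 2t^2 + t - 2 = 0 at t = -1, 1, 2.
g''(t) = -3t^2 + 4t + 1. g''(-1) = -6 < 0 ⇒ local maximum; g''(1) = 2 > 0 ⇒ local minimum; g''(2) = -3 < 0 ⇒ local maximum.
So the local minimum value is g(1) = 11/12.

11/12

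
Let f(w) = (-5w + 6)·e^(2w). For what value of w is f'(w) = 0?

f'(w) = (-5)·e^(2w) + (-5w + 6)·2·e^(2w) = (-10w + 7)·e^(2w). Since e^(2w) > 0, the only critical point is w = 7/10.
f''(7/10) has the same sign as -10 < 0, so this is a local maximum.
f(7/10) = (5/2)·e^(7/5) ≈ 10.1380.

7/10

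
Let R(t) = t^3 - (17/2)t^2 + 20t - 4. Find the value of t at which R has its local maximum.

Critical points: R'(t) = 3t^2 - 17t + 20 vanishes at t = 5/3, 4.
Second-derivative test with R''(t) = 6t - 17: R''(5/3) = -7 < 0 ⇒ local maximum; R''(4) = 7 > 0 ⇒ local minimum.
Thus R has its local maximum at t = 5/3, with value 559/54.

5/3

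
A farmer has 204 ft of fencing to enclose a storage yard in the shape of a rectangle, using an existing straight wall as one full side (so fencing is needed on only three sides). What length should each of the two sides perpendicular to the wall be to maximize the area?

Let the sides perpendicular to the wall have length x and the parallel side y, so 2x + y = 204 and the area is A = xy = x(204 − 2x).
A'(x) = 204 − 4x = 0 gives x = 51, and A''(x) = −4 < 0 confirms a maximum.
Then y = 204 − 2·51 = 102 and A = 5202.

51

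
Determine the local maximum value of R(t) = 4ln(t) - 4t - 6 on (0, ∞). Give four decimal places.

-10.0000

R'(t) = 4/t − 4 = 0 gives t = 1.
R''(t) = -4/t², which is negative for t > 0, so this is a local maximum.
R(1) = 4·ln(1) - 4 - 6 ≈ -10.0000.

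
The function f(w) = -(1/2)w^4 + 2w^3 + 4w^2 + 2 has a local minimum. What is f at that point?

Critical points: f'(w) = -2w^3 + 6w^2 + 8w vanishes at w = -1, 0, 4.
Since f''(w) = -6w^2 + 12w + 8, we get f''(-1) = -10 < 0 ⇒ local maximum; f''(0) = 8 > 0 ⇒ local minimum; f''(4) = -40 < 0 ⇒ local maximum.
The local minimum is f(0) = 2.

2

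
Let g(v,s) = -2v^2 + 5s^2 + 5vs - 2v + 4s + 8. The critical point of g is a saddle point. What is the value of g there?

∂g/∂v = -4v + 5s - 2 = 0 and ∂g/∂s = 5v + 10s + 4 = 0, so (v, s) = (-8/13, -6/65).
The Hessian has g_{vv} = -4, g_{ss} = 10, g_{vs} = 5, giving D = -65 < 0, so the point is a saddle point.
g(-8/13, -6/65) = 548/65.

548/65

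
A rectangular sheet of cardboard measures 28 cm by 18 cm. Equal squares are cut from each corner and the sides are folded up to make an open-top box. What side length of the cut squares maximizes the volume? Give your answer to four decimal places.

With cut size x, the volume is V(x) = x(28 − 2x)(18 − 2x) for 0 < x < 9.
V'(x) = 12x^2 − 184x + 504. Setting V'(x) = 0 gives x ≈ 3.5706 (the root in (0, 9)).
V''(x) = 24x − 184 is negative there, so this is the maximum; V ≈ 808.7464.

3.5706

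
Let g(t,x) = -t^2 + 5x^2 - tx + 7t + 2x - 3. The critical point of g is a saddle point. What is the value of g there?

∂g/∂t = -2t - x + 7 = 0 and ∂g/∂x = -t + 10x + 2 = 0, so (t, x) = (24/7, 1/7).
The Hessian has g_{tt} = -2, g_{xx} = 10, g_{tx} = -1, giving D = -21 < 0, so the point is a saddle point.
g(24/7, 1/7) = 64/7.

64/7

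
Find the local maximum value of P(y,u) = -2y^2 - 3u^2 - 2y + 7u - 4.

7/12

∂P/∂y = -4y - 2 = 0 and ∂P/∂u = -6u + 7 = 0, so (y, u) = (-1/2, 7/6).
The Hessian has P_{yy} = -4, P_{uu} = -6, P_{yu} = 0, giving D = 24 > 0 with P_{yy} < 0, so the point is a local maximum.
P(-1/2, 7/6) = 7/12.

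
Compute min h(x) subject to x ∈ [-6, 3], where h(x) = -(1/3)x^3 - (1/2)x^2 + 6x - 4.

-35/2

The derivative is -x^2 - x + 6, which vanishes at x = -3 and x = 2.
Evaluating at the critical points and endpoints: h(-6) = 14; h(-3) = -35/2; h(2) = 10/3; h(3) = 1/2.
So the minimum is h(-3) = -35/2.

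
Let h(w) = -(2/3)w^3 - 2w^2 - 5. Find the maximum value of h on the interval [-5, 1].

85/3

Differentiating, h'(w) = -2w^2 - 4w; which vanishes at w = -2 and w = 0.
Candidates: h(-5) = 85/3, h(-2) = -23/3, h(0) = -5, h(1) = -23/3.
The maximum over the interval is 85/3, attained at w = -5.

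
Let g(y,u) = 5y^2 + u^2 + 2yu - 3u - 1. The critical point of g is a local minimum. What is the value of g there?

∂g/∂y = 10y + 2u = 0 and ∂g/∂u = 2y + 2u - 3 = 0, so (y, u) = (-3/8, 15/8).
The Hessian has g_{yy} = 10, g_{uu} = 2, g_{yu} = 2, giving D = 16 > 0 with g_{yy} > 0, so the point is a local minimum.
g(-3/8, 15/8) = -61/16.

-61/16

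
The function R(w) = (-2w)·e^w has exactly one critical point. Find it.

By the product rule, R'(w) = (-2w - 2)·e^w. Since e^w > 0, the only critical point is w = -1.
R''(-1) has the same sign as -2 < 0, so this is a local maximum.
R(-1) = (2)·e^(-1) ≈ 0.7358.

-1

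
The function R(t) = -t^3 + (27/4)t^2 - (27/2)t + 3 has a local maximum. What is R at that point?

R'(t) = -3t^2 + (27/2)t - 27/2. Setting R'(t) = 0 gives t ∈ {3/2, 3}.
R''(t) = -6t + 27/2. R''(3/2) = 9/2 > 0 ⇒ local minimum; R''(3) = -9/2 < 0 ⇒ local maximum.
Thus R has its local maximum at t = 3, with value -15/4.

-15/4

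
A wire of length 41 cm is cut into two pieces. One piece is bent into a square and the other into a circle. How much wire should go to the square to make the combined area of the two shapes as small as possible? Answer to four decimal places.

Let x be the length used for the square. Square side x/4; circle radius (41−x)/(2π).
A(x) = (x/4)² + π·((41−x)/(2π))² = x²/16 + (41−x)²/(4π) for 0 ≤ x ≤ 41. A'(x) = x/8 − (41−x)/(2π) = 0 gives x = 4·41/(π+4) ≈ 22.9641.
A'' = 1/8 + 1/(2π) > 0, so this gives the minimum combined area; x ≈ 22.9641 cm to the square.

22.9641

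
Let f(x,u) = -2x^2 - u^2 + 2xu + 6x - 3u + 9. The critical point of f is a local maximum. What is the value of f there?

∂f/∂x = -4x + 2u + 6 = 0 and ∂f/∂u = 2x - 2u - 3 = 0, so (x, u) = (3/2, 0).
The Hessian has f_{xx} = -4, f_{uu} = -2, f_{xu} = 2, giving D = 4 > 0 with f_{xx} < 0, so the point is a local maximum.
f(3/2, 0) = 27/2.

27/2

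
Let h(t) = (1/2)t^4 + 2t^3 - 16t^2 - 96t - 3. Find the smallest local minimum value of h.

Critical points: h'(t) = 2t^3 + 6t^2 - 32t - 96 vanishes at t = -4, -3, 4.
h''(t) = 6t^2 + 12t - 32. h''(-4) = 16 > 0 ⇒ local minimum; h''(-3) = -14 < 0 ⇒ local maximum; h''(4) = 112 > 0 ⇒ local minimum.
The smallest local minimum is h(4) = -387.

-387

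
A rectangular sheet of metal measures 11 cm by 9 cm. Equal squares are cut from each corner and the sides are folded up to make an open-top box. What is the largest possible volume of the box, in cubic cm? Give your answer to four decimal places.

72.4198

With cut size x, the volume is V(x) = x(11 − 2x)(9 − 2x) for 0 < x < 4.5.
V'(x) = 12x^2 − 80x + 99. Setting V'(x) = 0 gives x ≈ 1.6419 (the root in (0, 4.5)).
V''(x) = 24x − 80 is negative there, so this is the maximum; V ≈ 72.4198.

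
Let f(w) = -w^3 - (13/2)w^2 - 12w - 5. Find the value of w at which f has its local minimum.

f'(w) = -3w^2 - 13w - 12. Setting f'(w) = 0 gives w ∈ {-3, -4/3}.
Since f''(w) = -6w - 13, we get f''(-3) = 5 > 0 ⇒ local minimum; f''(-4/3) = -5 < 0 ⇒ local maximum.
So the local minimum value is f(-3) = -1/2.

-3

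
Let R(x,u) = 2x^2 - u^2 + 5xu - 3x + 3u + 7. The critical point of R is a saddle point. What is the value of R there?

∂R/∂x = 4x + 5u - 3 = 0 and ∂R/∂u = 5x - 2u + 3 = 0, so (x, u) = (-3/11, 9/11).
The Hessian has R_{xx} = 4, R_{uu} = -2, R_{xu} = 5, giving D = -33 < 0, so the point is a saddle point.
R(-3/11, 9/11) = 95/11.

95/11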